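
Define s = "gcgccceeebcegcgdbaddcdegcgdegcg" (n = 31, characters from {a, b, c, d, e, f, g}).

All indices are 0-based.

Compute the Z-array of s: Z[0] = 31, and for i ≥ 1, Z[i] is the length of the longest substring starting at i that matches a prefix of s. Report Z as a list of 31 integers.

[31, 0, 2, 0, 0, 0, 0, 0, 0, 0, 0, 0, 3, 0, 1, 0, 0, 0, 0, 0, 0, 0, 0, 3, 0, 1, 0, 0, 3, 0, 1]

Z[0]=31
i=1: i≥r, start 0; Z[1]=0
i=2: i≥r, start 0; Z[2]=2 scan→box=[2,4)
i=3: min(r-i=1, Z[1]=0)=0; Z[3]=0
i=4: i≥r, start 0; Z[4]=0
i=5: i≥r, start 0; Z[5]=0
i=6: i≥r, start 0; Z[6]=0
i=7: i≥r, start 0; Z[7]=0
i=8: i≥r, start 0; Z[8]=0
i=9: i≥r, start 0; Z[9]=0
i=10: i≥r, start 0; Z[10]=0
i=11: i≥r, start 0; Z[11]=0
i=12: i≥r, start 0; Z[12]=3 scan→box=[12,15)
i=13: min(r-i=2, Z[1]=0)=0; Z[13]=0
i=14: min(r-i=1, Z[2]=2)=1; Z[14]=1
i=15: i≥r, start 0; Z[15]=0
i=16: i≥r, start 0; Z[16]=0
i=17: i≥r, start 0; Z[17]=0
i=18: i≥r, start 0; Z[18]=0
i=19: i≥r, start 0; Z[19]=0
i=20: i≥r, start 0; Z[20]=0
i=21: i≥r, start 0; Z[21]=0
i=22: i≥r, start 0; Z[22]=0
i=23: i≥r, start 0; Z[23]=3 scan→box=[23,26)
i=24: min(r-i=2, Z[1]=0)=0; Z[24]=0
i=25: min(r-i=1, Z[2]=2)=1; Z[25]=1
i=26: i≥r, start 0; Z[26]=0
i=27: i≥r, start 0; Z[27]=0
i=28: i≥r, start 0; Z[28]=3 scan→box=[28,31)
i=29: min(r-i=2, Z[1]=0)=0; Z[29]=0
i=30: min(r-i=1, Z[2]=2)=1; Z[30]=1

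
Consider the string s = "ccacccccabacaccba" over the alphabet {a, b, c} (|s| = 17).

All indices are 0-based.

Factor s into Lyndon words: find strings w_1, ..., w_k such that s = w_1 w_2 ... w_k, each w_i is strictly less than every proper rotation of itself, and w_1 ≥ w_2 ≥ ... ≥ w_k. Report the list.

emit factor 1: 'c' (i=0, period=1)
emit factor 2: 'c' (i=1, period=1)
emit factor 3: 'accccc' (i=2, period=6)
emit factor 4: 'abacaccb' (i=8, period=8)
emit factor 5: 'a' (i=16, period=1)

["c", "c", "accccc", "abacaccb", "a"]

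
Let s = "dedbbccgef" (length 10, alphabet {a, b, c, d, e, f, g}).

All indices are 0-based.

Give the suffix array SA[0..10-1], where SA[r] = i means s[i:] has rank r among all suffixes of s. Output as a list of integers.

rank | idx | suffix
   0 |   3 | bbccgef
   1 |   4 | bccgef
   2 |   5 | ccgef
   3 |   6 | cgef
   4 |   2 | dbbccgef
   5 |   0 | dedbbccgef
   6 |   1 | edbbccgef
   7 |   8 | ef
   8 |   9 | f
   9 |   7 | gef

[3, 4, 5, 6, 2, 0, 1, 8, 9, 7]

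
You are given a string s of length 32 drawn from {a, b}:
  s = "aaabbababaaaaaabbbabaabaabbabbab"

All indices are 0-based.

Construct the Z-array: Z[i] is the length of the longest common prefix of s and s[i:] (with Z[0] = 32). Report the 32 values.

[32, 2, 1, 0, 0, 1, 0, 1, 0, 3, 3, 3, 5, 2, 1, 0, 0, 0, 1, 0, 2, 1, 0, 2, 1, 0, 0, 1, 0, 0, 1, 0]

Z[0]=32
i=1: i≥r, start 0; Z[1]=2 grow→box=[1,3)
i=2: min(r-i=1, Z[1]=2)=1; Z[2]=1
i=3: i≥r, start 0; Z[3]=0
i=4: i≥r, start 0; Z[4]=0
i=5: i≥r, start 0; Z[5]=1 grow→box=[5,6)
i=6: i≥r, start 0; Z[6]=0
i=7: i≥r, start 0; Z[7]=1 grow→box=[7,8)
i=8: i≥r, start 0; Z[8]=0
i=9: i≥r, start 0; Z[9]=3 grow→box=[9,12)
i=10: min(r-i=2, Z[1]=2)=2; Z[10]=3 grow→box=[10,13)
i=11: min(r-i=2, Z[1]=2)=2; Z[11]=3 grow→box=[11,14)
i=12: min(r-i=2, Z[1]=2)=2; Z[12]=5 grow→box=[12,17)
i=13: min(r-i=4, Z[1]=2)=2; Z[13]=2
i=14: min(r-i=3, Z[2]=1)=1; Z[14]=1
i=15: min(r-i=2, Z[3]=0)=0; Z[15]=0
i=16: min(r-i=1, Z[4]=0)=0; Z[16]=0
i=17: i≥r, start 0; Z[17]=0
i=18: i≥r, start 0; Z[18]=1 grow→box=[18,19)
i=19: i≥r, start 0; Z[19]=0
i=20: i≥r, start 0; Z[20]=2 grow→box=[20,22)
i=21: min(r-i=1, Z[1]=2)=1; Z[21]=1
i=22: i≥r, start 0; Z[22]=0
i=23: i≥r, start 0; Z[23]=2 grow→box=[23,25)
i=24: min(r-i=1, Z[1]=2)=1; Z[24]=1
i=25: i≥r, start 0; Z[25]=0
i=26: i≥r, start 0; Z[26]=0
i=27: i≥r, start 0; Z[27]=1 grow→box=[27,28)
i=28: i≥r, start 0; Z[28]=0
i=29: i≥r, start 0; Z[29]=0
i=30: i≥r, start 0; Z[30]=1 grow→box=[30,31)
i=31: i≥r, start 0; Z[31]=0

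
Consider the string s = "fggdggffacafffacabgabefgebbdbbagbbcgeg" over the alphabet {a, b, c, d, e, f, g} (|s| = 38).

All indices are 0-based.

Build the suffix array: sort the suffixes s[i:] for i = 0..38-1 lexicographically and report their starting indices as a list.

sorted suffixes:
  #0 SA[0]=19  'abefgebbdbbagbbcgeg'
  #1 SA[1]=16  'abgabefgebbdbbagbbcgeg'
  #2 SA[2]=14  'acabgabefgebbdbbagbbcgeg'
  #3 SA[3]=8  'acafffacabgabefgebbdbbagbbcgeg'
  #4 SA[4]=10  'afffacabgabefgebbdbbagbbcgeg'
  #5 SA[5]=30  'agbbcgeg'
  #6 SA[6]=29  'bagbbcgeg'
  #7 SA[7]=28  'bbagbbcgeg'
  #8 SA[8]=32  'bbcgeg'
  #9 SA[9]=25  'bbdbbagbbcgeg'
  #10 SA[10]=33  'bcgeg'
  #11 SA[11]=26  'bdbbagbbcgeg'
  #12 SA[12]=20  'befgebbdbbagbbcgeg'
  #13 SA[13]=17  'bgabefgebbdbbagbbcgeg'
  #14 SA[14]=15  'cabgabefgebbdbbagbbcgeg'
  #15 SA[15]=9  'cafffacabgabefgebbdbbagbbcgeg'
  #16 SA[16]=34  'cgeg'
  #17 SA[17]=27  'dbbagbbcgeg'
  #18 SA[18]=3  'dggffacafffacabgabefgebbdbbagbbcgeg'
  #19 SA[19]=24  'ebbdbbagbbcgeg'
  #20 SA[20]=21  'efgebbdbbagbbcgeg'
  #21 SA[21]=36  'eg'
  #22 SA[22]=13  'facabgabefgebbdbbagbbcgeg'
  #23 SA[23]=7  'facafffacabgabefgebbdbbagbbcgeg'
  #24 SA[24]=12  'ffacabgabefgebbdbbagbbcgeg'
  #25 SA[25]=6  'ffacafffacabgabefgebbdbbagbbcgeg'
  #26 SA[26]=11  'fffacabgabefgebbdbbagbbcgeg'
  #27 SA[27]=22  'fgebbdbbagbbcgeg'
  #28 SA[28]=0  'fggdggffacafffacabgabefgebbdbbagbbcgeg'
  #29 SA[29]=37  'g'
  #30 SA[30]=18  'gabefgebbdbbagbbcgeg'
  #31 SA[31]=31  'gbbcgeg'
  #32 SA[32]=2  'gdggffacafffacabgabefgebbdbbagbbcgeg'
  #33 SA[33]=23  'gebbdbbagbbcgeg'
  #34 SA[34]=35  'geg'
  #35 SA[35]=5  'gffacafffacabgabefgebbdbbagbbcgeg'
  #36 SA[36]=1  'ggdggffacafffacabgabefgebbdbbagbbcgeg'
  #37 SA[37]=4  'ggffacafffacabgabefgebbdbbagbbcgeg'

[19, 16, 14, 8, 10, 30, 29, 28, 32, 25, 33, 26, 20, 17, 15, 9, 34, 27, 3, 24, 21, 36, 13, 7, 12, 6, 11, 22, 0, 37, 18, 31, 2, 23, 35, 5, 1, 4]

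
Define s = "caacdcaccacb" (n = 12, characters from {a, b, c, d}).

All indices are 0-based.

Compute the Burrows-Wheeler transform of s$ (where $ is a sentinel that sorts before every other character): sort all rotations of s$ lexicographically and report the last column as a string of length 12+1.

rank  rotation       last
    0  $caacdcaccacb  b
    1  aacdcaccacb$c  c
    2  acb$caacdcacc  c
    3  accacb$caacdc  c
    4  acdcaccacb$ca  a
    5  b$caacdcaccac  c
    6  caacdcaccacb$  $
    7  cacb$caacdcac  c
    8  caccacb$caacd  d
    9  cb$caacdcacca  a
   10  ccacb$caacdca  a
   11  cdcaccacb$caa  a
   12  dcaccacb$caac  c

bcccac$cdaaac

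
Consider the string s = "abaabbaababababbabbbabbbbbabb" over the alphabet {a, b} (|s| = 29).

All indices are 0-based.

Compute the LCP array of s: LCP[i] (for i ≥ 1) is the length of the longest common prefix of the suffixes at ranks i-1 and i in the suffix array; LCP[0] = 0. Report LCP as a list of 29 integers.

sorted suffixes:
  #0 SA[0]=6  'aababababbabbbabbbbbabb'
  #1 SA[1]=2  'aabbaababababbabbbabbbbbabb'
  #2 SA[2]=0  'abaabbaababababbabbbabbbbbabb'
  #3 SA[3]=7  'ababababbabbbabbbbbabb'
  #4 SA[4]=9  'abababbabbbabbbbbabb'
  #5 SA[5]=11  'ababbabbbabbbbbabb'
  #6 SA[6]=26  'abb'
  #7 SA[7]=3  'abbaababababbabbbabbbbbabb'
  #8 SA[8]=13  'abbabbbabbbbbabb'
  #9 SA[9]=16  'abbbabbbbbabb'
  #10 SA[10]=20  'abbbbbabb'
  #11 SA[11]=28  'b'
  #12 SA[12]=5  'baababababbabbbabbbbbabb'
  #13 SA[13]=1  'baabbaababababbabbbabbbbbabb'
  #14 SA[14]=8  'babababbabbbabbbbbabb'
  #15 SA[15]=10  'bababbabbbabbbbbabb'
  #16 SA[16]=25  'babb'
  #17 SA[17]=12  'babbabbbabbbbbabb'
  #18 SA[18]=15  'babbbabbbbbabb'
  #19 SA[19]=19  'babbbbbabb'
  #20 SA[20]=27  'bb'
  #21 SA[21]=4  'bbaababababbabbbabbbbbabb'
  #22 SA[22]=24  'bbabb'
  #23 SA[23]=14  'bbabbbabbbbbabb'
  #24 SA[24]=18  'bbabbbbbabb'
  #25 SA[25]=23  'bbbabb'
  #26 SA[26]=17  'bbbabbbbbabb'
  #27 SA[27]=22  'bbbbabb'
  #28 SA[28]=21  'bbbbbabb'

SA = [6, 2, 0, 7, 9, 11, 26, 3, 13, 16, 20, 28, 5, 1, 8, 10, 25, 12, 15, 19, 27, 4, 24, 14, 18, 23, 17, 22, 21]
i: (SA[i-1],SA[i]) lcp shared
  1: (6,2) 3 'aab'
  2: (2,0) 1 'a'
  3: (0,7) 3 'aba'
  4: (7,9) 6 'ababab'
  5: (9,11) 4 'abab'
  6: (11,26) 2 'ab'
  7: (26,3) 3 'abb'
  8: (3,13) 4 'abba'
  9: (13,16) 3 'abb'
  10: (16,20) 4 'abbb'
  11: (20,28) 0 ''
  12: (28,5) 1 'b'
  13: (5,1) 4 'baab'
  14: (1,8) 2 'ba'
  15: (8,10) 5 'babab'
  16: (10,25) 3 'bab'
  17: (25,12) 4 'babb'
  18: (12,15) 4 'babb'
  19: (15,19) 5 'babbb'
  20: (19,27) 1 'b'
  21: (27,4) 2 'bb'
  22: (4,24) 3 'bba'
  23: (24,14) 5 'bbabb'
  24: (14,18) 6 'bbabbb'
  25: (18,23) 2 'bb'
  26: (23,17) 6 'bbbabb'
  27: (17,22) 3 'bbb'
  28: (22,21) 4 'bbbb'

[0, 3, 1, 3, 6, 4, 2, 3, 4, 3, 4, 0, 1, 4, 2, 5, 3, 4, 4, 5, 1, 2, 3, 5, 6, 2, 6, 3, 4]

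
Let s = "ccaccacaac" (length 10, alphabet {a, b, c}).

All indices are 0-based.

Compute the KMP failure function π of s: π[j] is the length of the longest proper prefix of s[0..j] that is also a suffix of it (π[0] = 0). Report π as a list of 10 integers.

π[0] = 0
j=1 s[j]='c': π[1]=1 (border 'c')
j=2 s[j]='a': k: 1→0; π[2]=0 (border '')
j=3 s[j]='c': π[3]=1 (border 'c')
j=4 s[j]='c': π[4]=2 (border 'cc')
j=5 s[j]='a': π[5]=3 (border 'cca')
j=6 s[j]='c': π[6]=4 (border 'ccac')
j=7 s[j]='a': k: 4→1→0; π[7]=0 (border '')
j=8 s[j]='a': π[8]=0 (border '')
j=9 s[j]='c': π[9]=1 (border 'c')

[0, 1, 0, 1, 2, 3, 4, 0, 0, 1]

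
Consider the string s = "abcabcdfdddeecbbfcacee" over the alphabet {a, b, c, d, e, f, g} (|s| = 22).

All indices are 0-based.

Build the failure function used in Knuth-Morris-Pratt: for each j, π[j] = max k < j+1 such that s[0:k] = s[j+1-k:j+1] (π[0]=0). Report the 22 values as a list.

π[0] = 0
j=1 s[j]='b': π[1]=0 (border '')
j=2 s[j]='c': π[2]=0 (border '')
j=3 s[j]='a': π[3]=1 (border 'a')
j=4 s[j]='b': π[4]=2 (border 'ab')
j=5 s[j]='c': π[5]=3 (border 'abc')
j=6 s[j]='d': k: 3→0; π[6]=0 (border '')
j=7 s[j]='f': π[7]=0 (border '')
j=8 s[j]='d': π[8]=0 (border '')
j=9 s[j]='d': π[9]=0 (border '')
j=10 s[j]='d': π[10]=0 (border '')
j=11 s[j]='e': π[11]=0 (border '')
j=12 s[j]='e': π[12]=0 (border '')
j=13 s[j]='c': π[13]=0 (border '')
j=14 s[j]='b': π[14]=0 (border '')
j=15 s[j]='b': π[15]=0 (border '')
j=16 s[j]='f': π[16]=0 (border '')
j=17 s[j]='c': π[17]=0 (border '')
j=18 s[j]='a': π[18]=1 (border 'a')
j=19 s[j]='c': k: 1→0; π[19]=0 (border '')
j=20 s[j]='e': π[20]=0 (border '')
j=21 s[j]='e': π[21]=0 (border '')

[0, 0, 0, 1, 2, 3, 0, 0, 0, 0, 0, 0, 0, 0, 0, 0, 0, 0, 1, 0, 0, 0]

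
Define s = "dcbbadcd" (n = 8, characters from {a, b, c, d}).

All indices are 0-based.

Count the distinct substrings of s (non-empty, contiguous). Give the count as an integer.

sorted suffixes:
  #0 SA[0]=4  'adcd'
  #1 SA[1]=3  'badcd'
  #2 SA[2]=2  'bbadcd'
  #3 SA[3]=1  'cbbadcd'
  #4 SA[4]=6  'cd'
  #5 SA[5]=7  'd'
  #6 SA[6]=0  'dcbbadcd'
  #7 SA[7]=5  'dcd'

SA = [4, 3, 2, 1, 6, 7, 0, 5]
i: (SA[i-1],SA[i]) lcp shared
  1: (4,3) 0 ''
  2: (3,2) 1 'b'
  3: (2,1) 0 ''
  4: (1,6) 1 'c'
  5: (6,7) 0 ''
  6: (7,0) 1 'd'
  7: (0,5) 2 'dc'

n(n+1)/2 = 8·9/2 = 36
Σ LCP = 0 + 0 + 1 + 0 + 1 + 0 + 1 + 2 = 5
distinct = 36 − 5 = 31

31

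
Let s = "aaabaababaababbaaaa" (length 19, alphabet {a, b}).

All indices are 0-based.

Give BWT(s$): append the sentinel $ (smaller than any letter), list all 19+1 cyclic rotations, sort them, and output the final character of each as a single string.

aaaab$abbabaabbaaaaa

rank  rotation              last
    0  $aaabaababaababbaaaa  a
    1  a$aaabaababaababbaaa  a
    2  aa$aaabaababaababbaa  a
    3  aaa$aaabaababaababba  a
    4  aaaa$aaabaababaababb  b
    5  aaabaababaababbaaaa$  $
    6  aabaababaababbaaaa$a  a
    7  aababaababbaaaa$aaab  b
    8  aababbaaaa$aaabaabab  b
    9  abaababaababbaaaa$aa  a
   10  abaababbaaaa$aaabaab  b
   11  ababaababbaaaa$aaaba  a
   12  ababbaaaa$aaabaababa  a
   13  abbaaaa$aaabaababaab  b
   14  baaaa$aaabaababaabab  b
   15  baababaababbaaaa$aaa  a
   16  baababbaaaa$aaabaaba  a
   17  babaababbaaaa$aaabaa  a
   18  babbaaaa$aaabaababaa  a
   19  bbaaaa$aaabaababaaba  a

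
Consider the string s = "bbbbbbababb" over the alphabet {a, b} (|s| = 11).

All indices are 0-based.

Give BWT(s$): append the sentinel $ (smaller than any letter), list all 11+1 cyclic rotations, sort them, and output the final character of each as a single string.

bbbbbaabbbb$

rank  rotation      last
    0  $bbbbbbababb  b
    1  ababb$bbbbbb  b
    2  abb$bbbbbbab  b
    3  b$bbbbbbabab  b
    4  bababb$bbbbb  b
    5  babb$bbbbbba  a
    6  bb$bbbbbbaba  a
    7  bbababb$bbbb  b
    8  bbbababb$bbb  b
    9  bbbbababb$bb  b
   10  bbbbbababb$b  b
   11  bbbbbbababb$  $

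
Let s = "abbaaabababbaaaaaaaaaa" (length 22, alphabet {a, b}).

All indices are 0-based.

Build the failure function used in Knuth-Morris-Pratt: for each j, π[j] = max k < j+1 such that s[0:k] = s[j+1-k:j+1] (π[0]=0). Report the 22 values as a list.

π[0] = 0
j=1 s[j]='b': π[1]=0 (border '')
j=2 s[j]='b': π[2]=0 (border '')
j=3 s[j]='a': π[3]=1 (border 'a')
j=4 s[j]='a': k: 1→0; π[4]=1 (border 'a')
j=5 s[j]='a': k: 1→0; π[5]=1 (border 'a')
j=6 s[j]='b': π[6]=2 (border 'ab')
j=7 s[j]='a': k: 2→0; π[7]=1 (border 'a')
j=8 s[j]='b': π[8]=2 (border 'ab')
j=9 s[j]='a': k: 2→0; π[9]=1 (border 'a')
j=10 s[j]='b': π[10]=2 (border 'ab')
j=11 s[j]='b': π[11]=3 (border 'abb')
j=12 s[j]='a': π[12]=4 (border 'abba')
j=13 s[j]='a': π[13]=5 (border 'abbaa')
j=14 s[j]='a': π[14]=6 (border 'abbaaa')
j=15 s[j]='a': k: 6→1→0; π[15]=1 (border 'a')
j=16 s[j]='a': k: 1→0; π[16]=1 (border 'a')
j=17 s[j]='a': k: 1→0; π[17]=1 (border 'a')
j=18 s[j]='a': k: 1→0; π[18]=1 (border 'a')
j=19 s[j]='a': k: 1→0; π[19]=1 (border 'a')
j=20 s[j]='a': k: 1→0; π[20]=1 (border 'a')
j=21 s[j]='a': k: 1→0; π[21]=1 (border 'a')

[0, 0, 0, 1, 1, 1, 2, 1, 2, 1, 2, 3, 4, 5, 6, 1, 1, 1, 1, 1, 1, 1]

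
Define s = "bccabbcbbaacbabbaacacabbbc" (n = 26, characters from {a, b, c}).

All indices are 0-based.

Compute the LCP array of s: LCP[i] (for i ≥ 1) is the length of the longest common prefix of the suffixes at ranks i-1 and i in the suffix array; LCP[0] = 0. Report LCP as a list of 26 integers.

rank→(start, suffix):
  0 → (16, 'aacacabbbc')
  1 → (9, 'aacbabbaacacabbbc')
  2 → (13, 'abbaacacabbbc')
  3 → (21, 'abbbc')
  4 → (3, 'abbcbbaacbabbaacacabbbc')
  5 → (19, 'acabbbc')
  6 → (17, 'acacabbbc')
  7 → (10, 'acbabbaacacabbbc')
  8 → (15, 'baacacabbbc')
  9 → (8, 'baacbabbaacacabbbc')
  10 → (12, 'babbaacacabbbc')
  11 → (14, 'bbaacacabbbc')
  12 → (7, 'bbaacbabbaacacabbbc')
  13 → (22, 'bbbc')
  14 → (23, 'bbc')
  15 → (4, 'bbcbbaacbabbaacacabbbc')
  16 → (24, 'bc')
  17 → (5, 'bcbbaacbabbaacacabbbc')
  18 → (0, 'bccabbcbbaacbabbaacacabbbc')
  19 → (25, 'c')
  20 → (20, 'cabbbc')
  21 → (2, 'cabbcbbaacbabbaacacabbbc')
  22 → (18, 'cacabbbc')
  23 → (11, 'cbabbaacacabbbc')
  24 → (6, 'cbbaacbabbaacacabbbc')
  25 → (1, 'ccabbcbbaacbabbaacacabbbc')

SA = [16, 9, 13, 21, 3, 19, 17, 10, 15, 8, 12, 14, 7, 22, 23, 4, 24, 5, 0, 25, 20, 2, 18, 11, 6, 1]
[i] adj suffixes → lcp
  [1] 16/9 → 3 ('aac')
  [2] 9/13 → 1 ('a')
  [3] 13/21 → 3 ('abb')
  [4] 21/3 → 3 ('abb')
  [5] 3/19 → 1 ('a')
  [6] 19/17 → 3 ('aca')
  [7] 17/10 → 2 ('ac')
  [8] 10/15 → 0 ('')
  [9] 15/8 → 4 ('baac')
  [10] 8/12 → 2 ('ba')
  [11] 12/14 → 1 ('b')
  [12] 14/7 → 5 ('bbaac')
  [13] 7/22 → 2 ('bb')
  [14] 22/23 → 2 ('bb')
  [15] 23/4 → 3 ('bbc')
  [16] 4/24 → 1 ('b')
  [17] 24/5 → 2 ('bc')
  [18] 5/0 → 2 ('bc')
  [19] 0/25 → 0 ('')
  [20] 25/20 → 1 ('c')
  [21] 20/2 → 4 ('cabb')
  [22] 2/18 → 2 ('ca')
  [23] 18/11 → 1 ('c')
  [24] 11/6 → 2 ('cb')
  [25] 6/1 → 1 ('c')

[0, 3, 1, 3, 3, 1, 3, 2, 0, 4, 2, 1, 5, 2, 2, 3, 1, 2, 2, 0, 1, 4, 2, 1, 2, 1]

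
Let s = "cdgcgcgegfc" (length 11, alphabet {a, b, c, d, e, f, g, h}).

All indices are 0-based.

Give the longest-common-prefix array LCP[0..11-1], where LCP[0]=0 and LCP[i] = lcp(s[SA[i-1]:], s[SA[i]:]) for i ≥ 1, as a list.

rank→(start, suffix):
  0 → (10, 'c')
  1 → (0, 'cdgcgcgegfc')
  2 → (3, 'cgcgegfc')
  3 → (5, 'cgegfc')
  4 → (1, 'dgcgcgegfc')
  5 → (7, 'egfc')
  6 → (9, 'fc')
  7 → (2, 'gcgcgegfc')
  8 → (4, 'gcgegfc')
  9 → (6, 'gegfc')
  10 → (8, 'gfc')

SA = [10, 0, 3, 5, 1, 7, 9, 2, 4, 6, 8]
i: (SA[i-1],SA[i]) lcp shared
  1: (10,0) 1 'c'
  2: (0,3) 1 'c'
  3: (3,5) 2 'cg'
  4: (5,1) 0 ''
  5: (1,7) 0 ''
  6: (7,9) 0 ''
  7: (9,2) 0 ''
  8: (2,4) 3 'gcg'
  9: (4,6) 1 'g'
  10: (6,8) 1 'g'

[0, 1, 1, 2, 0, 0, 0, 0, 3, 1, 1]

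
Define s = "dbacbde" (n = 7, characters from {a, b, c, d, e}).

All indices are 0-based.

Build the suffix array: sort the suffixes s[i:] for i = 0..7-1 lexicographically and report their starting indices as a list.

[2, 1, 4, 3, 0, 5, 6]

sorted suffixes:
  #0 SA[0]=2  'acbde'
  #1 SA[1]=1  'bacbde'
  #2 SA[2]=4  'bde'
  #3 SA[3]=3  'cbde'
  #4 SA[4]=0  'dbacbde'
  #5 SA[5]=5  'de'
  #6 SA[6]=6  'e'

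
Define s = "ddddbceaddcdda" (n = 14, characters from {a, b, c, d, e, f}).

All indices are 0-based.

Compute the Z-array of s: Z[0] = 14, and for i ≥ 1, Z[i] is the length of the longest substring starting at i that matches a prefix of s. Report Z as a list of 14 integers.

Z[0]=14
i=1: outside box; Z[1]=3 scan→box=[1,4)
i=2: min(r-i=2, Z[1]=3)=2; Z[2]=2
i=3: min(r-i=1, Z[2]=2)=1; Z[3]=1
i=4: outside box; Z[4]=0
i=5: outside box; Z[5]=0
i=6: outside box; Z[6]=0
i=7: outside box; Z[7]=0
i=8: outside box; Z[8]=2 scan→box=[8,10)
i=9: min(r-i=1, Z[1]=3)=1; Z[9]=1
i=10: outside box; Z[10]=0
i=11: outside box; Z[11]=2 scan→box=[11,13)
i=12: min(r-i=1, Z[1]=3)=1; Z[12]=1
i=13: outside box; Z[13]=0

[14, 3, 2, 1, 0, 0, 0, 0, 2, 1, 0, 2, 1, 0]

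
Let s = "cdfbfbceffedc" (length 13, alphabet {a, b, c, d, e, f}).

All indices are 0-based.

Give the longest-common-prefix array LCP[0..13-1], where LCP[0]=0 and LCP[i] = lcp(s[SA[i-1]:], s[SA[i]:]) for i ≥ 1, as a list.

sorted suffixes:
  #0 SA[0]=5  'bceffedc'
  #1 SA[1]=3  'bfbceffedc'
  #2 SA[2]=12  'c'
  #3 SA[3]=0  'cdfbfbceffedc'
  #4 SA[4]=6  'ceffedc'
  #5 SA[5]=11  'dc'
  #6 SA[6]=1  'dfbfbceffedc'
  #7 SA[7]=10  'edc'
  #8 SA[8]=7  'effedc'
  #9 SA[9]=4  'fbceffedc'
  #10 SA[10]=2  'fbfbceffedc'
  #11 SA[11]=9  'fedc'
  #12 SA[12]=8  'ffedc'

SA = [5, 3, 12, 0, 6, 11, 1, 10, 7, 4, 2, 9, 8]
rank  pair      lcp
   1  s[5:],s[3:]  1  'b'
   2  s[3:],s[12:]  0  ''
   3  s[12:],s[0:]  1  'c'
   4  s[0:],s[6:]  1  'c'
   5  s[6:],s[11:]  0  ''
   6  s[11:],s[1:]  1  'd'
   7  s[1:],s[10:]  0  ''
   8  s[10:],s[7:]  1  'e'
   9  s[7:],s[4:]  0  ''
  10  s[4:],s[2:]  2  'fb'
  11  s[2:],s[9:]  1  'f'
  12  s[9:],s[8:]  1  'f'

[0, 1, 0, 1, 1, 0, 1, 0, 1, 0, 2, 1, 1]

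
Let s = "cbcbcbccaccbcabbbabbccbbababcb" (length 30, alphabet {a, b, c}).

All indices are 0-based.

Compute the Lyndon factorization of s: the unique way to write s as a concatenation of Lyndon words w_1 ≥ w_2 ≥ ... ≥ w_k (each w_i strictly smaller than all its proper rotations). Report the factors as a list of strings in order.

emit factor 1: 'c' (i=0, period=1)
emit factor 2: 'bcbcbcc' (i=1, period=7)
emit factor 3: 'accbc' (i=8, period=5)
emit factor 4: 'abbbabbccbb' (i=13, period=11)
emit factor 5: 'ababcb' (i=24, period=6)

["c", "bcbcbcc", "accbc", "abbbabbccbb", "ababcb"]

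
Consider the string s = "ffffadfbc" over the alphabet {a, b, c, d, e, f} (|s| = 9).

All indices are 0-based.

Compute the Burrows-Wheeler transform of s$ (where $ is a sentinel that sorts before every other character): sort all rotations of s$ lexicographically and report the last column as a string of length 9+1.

rank  rotation    last
    0  $ffffadfbc  c
    1  adfbc$ffff  f
    2  bc$ffffadf  f
    3  c$ffffadfb  b
    4  dfbc$ffffa  a
    5  fadfbc$fff  f
    6  fbc$ffffad  d
    7  ffadfbc$ff  f
    8  fffadfbc$f  f
    9  ffffadfbc$  $

cffbafdff$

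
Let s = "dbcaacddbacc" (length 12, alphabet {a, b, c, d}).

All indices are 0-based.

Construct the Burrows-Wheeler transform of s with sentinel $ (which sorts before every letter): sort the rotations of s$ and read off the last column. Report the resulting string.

rank  rotation       last
    0  $dbcaacddbacc  c
    1  aacddbacc$dbc  c
    2  acc$dbcaacddb  b
    3  acddbacc$dbca  a
    4  bacc$dbcaacdd  d
    5  bcaacddbacc$d  d
    6  c$dbcaacddbac  c
    7  caacddbacc$db  b
    8  cc$dbcaacddba  a
    9  cddbacc$dbcaa  a
   10  dbacc$dbcaacd  d
   11  dbcaacddbacc$  $
   12  ddbacc$dbcaac  c

ccbaddcbaad$c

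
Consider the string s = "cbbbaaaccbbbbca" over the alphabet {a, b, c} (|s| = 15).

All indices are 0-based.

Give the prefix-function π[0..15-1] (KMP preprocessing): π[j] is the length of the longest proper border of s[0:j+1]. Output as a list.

π[0] = 0
j=1 s[j]='b': π[1]=0 (border '')
j=2 s[j]='b': π[2]=0 (border '')
j=3 s[j]='b': π[3]=0 (border '')
j=4 s[j]='a': π[4]=0 (border '')
j=5 s[j]='a': π[5]=0 (border '')
j=6 s[j]='a': π[6]=0 (border '')
j=7 s[j]='c': π[7]=1 (border 'c')
j=8 s[j]='c': k: 1→0; π[8]=1 (border 'c')
j=9 s[j]='b': π[9]=2 (border 'cb')
j=10 s[j]='b': π[10]=3 (border 'cbb')
j=11 s[j]='b': π[11]=4 (border 'cbbb')
j=12 s[j]='b': k: 4→0; π[12]=0 (border '')
j=13 s[j]='c': π[13]=1 (border 'c')
j=14 s[j]='a': k: 1→0; π[14]=0 (border '')

[0, 0, 0, 0, 0, 0, 0, 1, 1, 2, 3, 4, 0, 1, 0]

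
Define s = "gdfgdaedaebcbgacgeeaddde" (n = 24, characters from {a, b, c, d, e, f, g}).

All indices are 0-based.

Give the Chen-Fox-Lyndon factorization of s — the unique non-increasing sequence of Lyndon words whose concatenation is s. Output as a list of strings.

emit factor 1: 'g' (i=0, period=1)
emit factor 2: 'dfg' (i=1, period=3)
emit factor 3: 'd' (i=4, period=1)
emit factor 4: 'aed' (i=5, period=3)
emit factor 5: 'aebcbg' (i=8, period=6)
emit factor 6: 'acgeeaddde' (i=14, period=10)

["g", "dfg", "d", "aed", "aebcbg", "acgeeaddde"]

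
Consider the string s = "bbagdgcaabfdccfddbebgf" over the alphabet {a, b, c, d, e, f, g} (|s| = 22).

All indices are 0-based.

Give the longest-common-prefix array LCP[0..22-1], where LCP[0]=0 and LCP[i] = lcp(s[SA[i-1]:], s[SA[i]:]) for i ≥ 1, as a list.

rank→(start, suffix):
  0 → (7, 'aabfdccfddbebgf')
  1 → (8, 'abfdccfddbebgf')
  2 → (2, 'agdgcaabfdccfddbebgf')
  3 → (1, 'bagdgcaabfdccfddbebgf')
  4 → (0, 'bbagdgcaabfdccfddbebgf')
  5 → (17, 'bebgf')
  6 → (9, 'bfdccfddbebgf')
  7 → (19, 'bgf')
  8 → (6, 'caabfdccfddbebgf')
  9 → (12, 'ccfddbebgf')
  10 → (13, 'cfddbebgf')
  11 → (16, 'dbebgf')
  12 → (11, 'dccfddbebgf')
  13 → (15, 'ddbebgf')
  14 → (4, 'dgcaabfdccfddbebgf')
  15 → (18, 'ebgf')
  16 → (21, 'f')
  17 → (10, 'fdccfddbebgf')
  18 → (14, 'fddbebgf')
  19 → (5, 'gcaabfdccfddbebgf')
  20 → (3, 'gdgcaabfdccfddbebgf')
  21 → (20, 'gf')

SA = [7, 8, 2, 1, 0, 17, 9, 19, 6, 12, 13, 16, 11, 15, 4, 18, 21, 10, 14, 5, 3, 20]
rank  pair      lcp
   1  s[7:],s[8:]  1  'a'
   2  s[8:],s[2:]  1  'a'
   3  s[2:],s[1:]  0  ''
   4  s[1:],s[0:]  1  'b'
   5  s[0:],s[17:]  1  'b'
   6  s[17:],s[9:]  1  'b'
   7  s[9:],s[19:]  1  'b'
   8  s[19:],s[6:]  0  ''
   9  s[6:],s[12:]  1  'c'
  10  s[12:],s[13:]  1  'c'
  11  s[13:],s[16:]  0  ''
  12  s[16:],s[11:]  1  'd'
  13  s[11:],s[15:]  1  'd'
  14  s[15:],s[4:]  1  'd'
  15  s[4:],s[18:]  0  ''
  16  s[18:],s[21:]  0  ''
  17  s[21:],s[10:]  1  'f'
  18  s[10:],s[14:]  2  'fd'
  19  s[14:],s[5:]  0  ''
  20  s[5:],s[3:]  1  'g'
  21  s[3:],s[20:]  1  'g'

[0, 1, 1, 0, 1, 1, 1, 1, 0, 1, 1, 0, 1, 1, 1, 0, 0, 1, 2, 0, 1, 1]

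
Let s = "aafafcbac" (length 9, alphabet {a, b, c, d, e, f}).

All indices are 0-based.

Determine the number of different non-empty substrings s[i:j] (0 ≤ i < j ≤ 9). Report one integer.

rank | idx | suffix
   0 |   0 | aafafcbac
   1 |   7 | ac
   2 |   1 | afafcbac
   3 |   3 | afcbac
   4 |   6 | bac
   5 |   8 | c
   6 |   5 | cbac
   7 |   2 | fafcbac
   8 |   4 | fcbac

SA = [0, 7, 1, 3, 6, 8, 5, 2, 4]
rank  pair      lcp
   1  s[0:],s[7:]  1  'a'
   2  s[7:],s[1:]  1  'a'
   3  s[1:],s[3:]  2  'af'
   4  s[3:],s[6:]  0  ''
   5  s[6:],s[8:]  0  ''
   6  s[8:],s[5:]  1  'c'
   7  s[5:],s[2:]  0  ''
   8  s[2:],s[4:]  1  'f'

n(n+1)/2 = 9·10/2 = 45
Σ LCP = 0 + 1 + 1 + 2 + 0 + 0 + 1 + 0 + 1 = 6
distinct = 45 − 6 = 39

39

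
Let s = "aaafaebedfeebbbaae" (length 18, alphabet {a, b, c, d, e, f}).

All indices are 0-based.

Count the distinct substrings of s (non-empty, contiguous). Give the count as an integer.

153

rank | idx | suffix
   0 |   0 | aaafaebedfeebbbaae
   1 |  15 | aae
   2 |   1 | aafaebedfeebbbaae
   3 |  16 | ae
   4 |   4 | aebedfeebbbaae
   5 |   2 | afaebedfeebbbaae
   6 |  14 | baae
   7 |  13 | bbaae
   8 |  12 | bbbaae
   9 |   6 | bedfeebbbaae
  10 |   8 | dfeebbbaae
  11 |  17 | e
  12 |  11 | ebbbaae
  13 |   5 | ebedfeebbbaae
  14 |   7 | edfeebbbaae
  15 |  10 | eebbbaae
  16 |   3 | faebedfeebbbaae
  17 |   9 | feebbbaae

SA = [0, 15, 1, 16, 4, 2, 14, 13, 12, 6, 8, 17, 11, 5, 7, 10, 3, 9]
i: (SA[i-1],SA[i]) lcp shared
  1: (0,15) 2 'aa'
  2: (15,1) 2 'aa'
  3: (1,16) 1 'a'
  4: (16,4) 2 'ae'
  5: (4,2) 1 'a'
  6: (2,14) 0 ''
  7: (14,13) 1 'b'
  8: (13,12) 2 'bb'
  9: (12,6) 1 'b'
  10: (6,8) 0 ''
  11: (8,17) 0 ''
  12: (17,11) 1 'e'
  13: (11,5) 2 'eb'
  14: (5,7) 1 'e'
  15: (7,10) 1 'e'
  16: (10,3) 0 ''
  17: (3,9) 1 'f'

n(n+1)/2 = 18·19/2 = 171
Σ LCP = 0 + 2 + 2 + 1 + 2 + 1 + 0 + 1 + 2 + 1 + 0 + 0 + 1 + 2 + 1 + 1 + 0 + 1 = 18
distinct = 171 − 18 = 153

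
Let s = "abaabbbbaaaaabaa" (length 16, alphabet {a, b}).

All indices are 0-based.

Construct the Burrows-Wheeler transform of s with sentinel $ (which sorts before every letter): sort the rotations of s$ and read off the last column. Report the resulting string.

rank  rotation           last
    0  $abaabbbbaaaaabaa  a
    1  a$abaabbbbaaaaaba  a
    2  aa$abaabbbbaaaaab  b
    3  aaaaabaa$abaabbbb  b
    4  aaaabaa$abaabbbba  a
    5  aaabaa$abaabbbbaa  a
    6  aabaa$abaabbbbaaa  a
    7  aabbbbaaaaabaa$ab  b
    8  abaa$abaabbbbaaaa  a
    9  abaabbbbaaaaabaa$  $
   10  abbbbaaaaabaa$aba  a
   11  baa$abaabbbbaaaaa  a
   12  baaaaabaa$abaabbb  b
   13  baabbbbaaaaabaa$a  a
   14  bbaaaaabaa$abaabb  b
   15  bbbaaaaabaa$abaab  b
   16  bbbbaaaaabaa$abaa  a

aabbaaaba$aababba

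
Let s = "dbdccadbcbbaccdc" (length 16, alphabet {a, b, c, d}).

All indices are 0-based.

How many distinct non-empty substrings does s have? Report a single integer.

sorted suffixes:
  #0 SA[0]=11  'accdc'
  #1 SA[1]=5  'adbcbbaccdc'
  #2 SA[2]=10  'baccdc'
  #3 SA[3]=9  'bbaccdc'
  #4 SA[4]=7  'bcbbaccdc'
  #5 SA[5]=1  'bdccadbcbbaccdc'
  #6 SA[6]=15  'c'
  #7 SA[7]=4  'cadbcbbaccdc'
  #8 SA[8]=8  'cbbaccdc'
  #9 SA[9]=3  'ccadbcbbaccdc'
  #10 SA[10]=12  'ccdc'
  #11 SA[11]=13  'cdc'
  #12 SA[12]=6  'dbcbbaccdc'
  #13 SA[13]=0  'dbdccadbcbbaccdc'
  #14 SA[14]=14  'dc'
  #15 SA[15]=2  'dccadbcbbaccdc'

SA = [11, 5, 10, 9, 7, 1, 15, 4, 8, 3, 12, 13, 6, 0, 14, 2]
[i] adj suffixes → lcp
  [1] 11/5 → 1 ('a')
  [2] 5/10 → 0 ('')
  [3] 10/9 → 1 ('b')
  [4] 9/7 → 1 ('b')
  [5] 7/1 → 1 ('b')
  [6] 1/15 → 0 ('')
  [7] 15/4 → 1 ('c')
  [8] 4/8 → 1 ('c')
  [9] 8/3 → 1 ('c')
  [10] 3/12 → 2 ('cc')
  [11] 12/13 → 1 ('c')
  [12] 13/6 → 0 ('')
  [13] 6/0 → 2 ('db')
  [14] 0/14 → 1 ('d')
  [15] 14/2 → 2 ('dc')

n(n+1)/2 = 16·17/2 = 136
Σ LCP = 0 + 1 + 0 + 1 + 1 + 1 + 0 + 1 + 1 + 1 + 2 + 1 + 0 + 2 + 1 + 2 = 15
distinct = 136 − 15 = 121

121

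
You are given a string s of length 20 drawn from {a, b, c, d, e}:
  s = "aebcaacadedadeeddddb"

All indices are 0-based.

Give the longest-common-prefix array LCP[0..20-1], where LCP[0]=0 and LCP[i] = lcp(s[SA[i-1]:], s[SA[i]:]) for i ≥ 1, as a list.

sorted suffixes:
  #0 SA[0]=4  'aacadedadeeddddb'
  #1 SA[1]=5  'acadedadeeddddb'
  #2 SA[2]=7  'adedadeeddddb'
  #3 SA[3]=11  'adeeddddb'
  #4 SA[4]=0  'aebcaacadedadeeddddb'
  #5 SA[5]=19  'b'
  #6 SA[6]=2  'bcaacadedadeeddddb'
  #7 SA[7]=3  'caacadedadeeddddb'
  #8 SA[8]=6  'cadedadeeddddb'
  #9 SA[9]=10  'dadeeddddb'
  #10 SA[10]=18  'db'
  #11 SA[11]=17  'ddb'
  #12 SA[12]=16  'dddb'
  #13 SA[13]=15  'ddddb'
  #14 SA[14]=8  'dedadeeddddb'
  #15 SA[15]=12  'deeddddb'
  #16 SA[16]=1  'ebcaacadedadeeddddb'
  #17 SA[17]=9  'edadeeddddb'
  #18 SA[18]=14  'eddddb'
  #19 SA[19]=13  'eeddddb'

SA = [4, 5, 7, 11, 0, 19, 2, 3, 6, 10, 18, 17, 16, 15, 8, 12, 1, 9, 14, 13]
i: (SA[i-1],SA[i]) lcp shared
  1: (4,5) 1 'a'
  2: (5,7) 1 'a'
  3: (7,11) 3 'ade'
  4: (11,0) 1 'a'
  5: (0,19) 0 ''
  6: (19,2) 1 'b'
  7: (2,3) 0 ''
  8: (3,6) 2 'ca'
  9: (6,10) 0 ''
  10: (10,18) 1 'd'
  11: (18,17) 1 'd'
  12: (17,16) 2 'dd'
  13: (16,15) 3 'ddd'
  14: (15,8) 1 'd'
  15: (8,12) 2 'de'
  16: (12,1) 0 ''
  17: (1,9) 1 'e'
  18: (9,14) 2 'ed'
  19: (14,13) 1 'e'

[0, 1, 1, 3, 1, 0, 1, 0, 2, 0, 1, 1, 2, 3, 1, 2, 0, 1, 2, 1]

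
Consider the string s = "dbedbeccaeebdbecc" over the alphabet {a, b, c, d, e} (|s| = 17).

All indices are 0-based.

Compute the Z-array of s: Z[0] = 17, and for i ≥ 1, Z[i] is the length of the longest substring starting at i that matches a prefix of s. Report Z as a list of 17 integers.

[17, 0, 0, 3, 0, 0, 0, 0, 0, 0, 0, 0, 3, 0, 0, 0, 0]

Z[0]=17
i=1: fresh scan; Z[1]=0
i=2: fresh scan; Z[2]=0
i=3: fresh scan; Z[3]=3 scan→box=[3,6)
i=4: min(r-i=2, Z[1]=0)=0; Z[4]=0
i=5: min(r-i=1, Z[2]=0)=0; Z[5]=0
i=6: fresh scan; Z[6]=0
i=7: fresh scan; Z[7]=0
i=8: fresh scan; Z[8]=0
i=9: fresh scan; Z[9]=0
i=10: fresh scan; Z[10]=0
i=11: fresh scan; Z[11]=0
i=12: fresh scan; Z[12]=3 scan→box=[12,15)
i=13: min(r-i=2, Z[1]=0)=0; Z[13]=0
i=14: min(r-i=1, Z[2]=0)=0; Z[14]=0
i=15: fresh scan; Z[15]=0
i=16: fresh scan; Z[16]=0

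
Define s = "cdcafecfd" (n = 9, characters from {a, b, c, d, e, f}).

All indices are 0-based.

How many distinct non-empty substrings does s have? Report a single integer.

41

rank | idx | suffix
   0 |   3 | afecfd
   1 |   2 | cafecfd
   2 |   0 | cdcafecfd
   3 |   6 | cfd
   4 |   8 | d
   5 |   1 | dcafecfd
   6 |   5 | ecfd
   7 |   7 | fd
   8 |   4 | fecfd

SA = [3, 2, 0, 6, 8, 1, 5, 7, 4]
rank  pair      lcp
   1  s[3:],s[2:]  0  ''
   2  s[2:],s[0:]  1  'c'
   3  s[0:],s[6:]  1  'c'
   4  s[6:],s[8:]  0  ''
   5  s[8:],s[1:]  1  'd'
   6  s[1:],s[5:]  0  ''
   7  s[5:],s[7:]  0  ''
   8  s[7:],s[4:]  1  'f'

n(n+1)/2 = 9·10/2 = 45
Σ LCP = 0 + 0 + 1 + 1 + 0 + 1 + 0 + 0 + 1 = 4
distinct = 45 − 4 = 41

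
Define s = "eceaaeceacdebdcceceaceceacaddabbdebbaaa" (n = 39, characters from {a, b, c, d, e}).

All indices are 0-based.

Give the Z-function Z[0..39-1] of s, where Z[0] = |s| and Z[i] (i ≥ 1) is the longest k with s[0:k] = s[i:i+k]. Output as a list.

Z[0]=39
i=1: i≥r, start 0; Z[1]=0
i=2: i≥r, start 0; Z[2]=1 scan→box=[2,3)
i=3: i≥r, start 0; Z[3]=0
i=4: i≥r, start 0; Z[4]=0
i=5: i≥r, start 0; Z[5]=4 scan→box=[5,9)
i=6: min(r-i=3, Z[1]=0)=0; Z[6]=0
i=7: min(r-i=2, Z[2]=1)=1; Z[7]=1
i=8: min(r-i=1, Z[3]=0)=0; Z[8]=0
i=9: i≥r, start 0; Z[9]=0
i=10: i≥r, start 0; Z[10]=0
i=11: i≥r, start 0; Z[11]=1 scan→box=[11,12)
i=12: i≥r, start 0; Z[12]=0
i=13: i≥r, start 0; Z[13]=0
i=14: i≥r, start 0; Z[14]=0
i=15: i≥r, start 0; Z[15]=0
i=16: i≥r, start 0; Z[16]=4 scan→box=[16,20)
i=17: min(r-i=3, Z[1]=0)=0; Z[17]=0
i=18: min(r-i=2, Z[2]=1)=1; Z[18]=1
i=19: min(r-i=1, Z[3]=0)=0; Z[19]=0
i=20: i≥r, start 0; Z[20]=0
i=21: i≥r, start 0; Z[21]=4 scan→box=[21,25)
i=22: min(r-i=3, Z[1]=0)=0; Z[22]=0
i=23: min(r-i=2, Z[2]=1)=1; Z[23]=1
i=24: min(r-i=1, Z[3]=0)=0; Z[24]=0
i=25: i≥r, start 0; Z[25]=0
i=26: i≥r, start 0; Z[26]=0
i=27: i≥r, start 0; Z[27]=0
i=28: i≥r, start 0; Z[28]=0
i=29: i≥r, start 0; Z[29]=0
i=30: i≥r, start 0; Z[30]=0
i=31: i≥r, start 0; Z[31]=0
i=32: i≥r, start 0; Z[32]=0
i=33: i≥r, start 0; Z[33]=1 scan→box=[33,34)
i=34: i≥r, start 0; Z[34]=0
i=35: i≥r, start 0; Z[35]=0
i=36: i≥r, start 0; Z[36]=0
i=37: i≥r, start 0; Z[37]=0
i=38: i≥r, start 0; Z[38]=0

[39, 0, 1, 0, 0, 4, 0, 1, 0, 0, 0, 1, 0, 0, 0, 0, 4, 0, 1, 0, 0, 4, 0, 1, 0, 0, 0, 0, 0, 0, 0, 0, 0, 1, 0, 0, 0, 0, 0]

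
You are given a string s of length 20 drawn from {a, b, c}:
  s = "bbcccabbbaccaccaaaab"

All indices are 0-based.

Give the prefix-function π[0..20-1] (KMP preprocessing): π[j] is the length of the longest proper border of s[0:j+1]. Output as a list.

π[0] = 0
j=1 s[j]='b': π[1]=1 (border 'b')
j=2 s[j]='c': k: 1→0; π[2]=0 (border '')
j=3 s[j]='c': π[3]=0 (border '')
j=4 s[j]='c': π[4]=0 (border '')
j=5 s[j]='a': π[5]=0 (border '')
j=6 s[j]='b': π[6]=1 (border 'b')
j=7 s[j]='b': π[7]=2 (border 'bb')
j=8 s[j]='b': k: 2→1; π[8]=2 (border 'bb')
j=9 s[j]='a': k: 2→1→0; π[9]=0 (border '')
j=10 s[j]='c': π[10]=0 (border '')
j=11 s[j]='c': π[11]=0 (border '')
j=12 s[j]='a': π[12]=0 (border '')
j=13 s[j]='c': π[13]=0 (border '')
j=14 s[j]='c': π[14]=0 (border '')
j=15 s[j]='a': π[15]=0 (border '')
j=16 s[j]='a': π[16]=0 (border '')
j=17 s[j]='a': π[17]=0 (border '')
j=18 s[j]='a': π[18]=0 (border '')
j=19 s[j]='b': π[19]=1 (border 'b')

[0, 1, 0, 0, 0, 0, 1, 2, 2, 0, 0, 0, 0, 0, 0, 0, 0, 0, 0, 1]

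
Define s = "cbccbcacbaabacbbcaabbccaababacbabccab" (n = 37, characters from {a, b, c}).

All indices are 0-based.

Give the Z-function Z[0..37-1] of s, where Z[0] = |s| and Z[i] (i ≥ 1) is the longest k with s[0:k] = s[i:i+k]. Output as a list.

[37, 0, 1, 3, 0, 1, 0, 2, 0, 0, 0, 0, 0, 2, 0, 0, 1, 0, 0, 0, 0, 1, 1, 0, 0, 0, 0, 0, 0, 2, 0, 0, 0, 1, 1, 0, 0]

Z[0]=37
i=1: outside box; Z[1]=0
i=2: outside box; Z[2]=1 grow→box=[2,3)
i=3: outside box; Z[3]=3 grow→box=[3,6)
i=4: min(r-i=2, Z[1]=0)=0; Z[4]=0
i=5: min(r-i=1, Z[2]=1)=1; Z[5]=1
i=6: outside box; Z[6]=0
i=7: outside box; Z[7]=2 grow→box=[7,9)
i=8: min(r-i=1, Z[1]=0)=0; Z[8]=0
i=9: outside box; Z[9]=0
i=10: outside box; Z[10]=0
i=11: outside box; Z[11]=0
i=12: outside box; Z[12]=0
i=13: outside box; Z[13]=2 grow→box=[13,15)
i=14: min(r-i=1, Z[1]=0)=0; Z[14]=0
i=15: outside box; Z[15]=0
i=16: outside box; Z[16]=1 grow→box=[16,17)
i=17: outside box; Z[17]=0
i=18: outside box; Z[18]=0
i=19: outside box; Z[19]=0
i=20: outside box; Z[20]=0
i=21: outside box; Z[21]=1 grow→box=[21,22)
i=22: outside box; Z[22]=1 grow→box=[22,23)
i=23: outside box; Z[23]=0
i=24: outside box; Z[24]=0
i=25: outside box; Z[25]=0
i=26: outside box; Z[26]=0
i=27: outside box; Z[27]=0
i=28: outside box; Z[28]=0
i=29: outside box; Z[29]=2 grow→box=[29,31)
i=30: min(r-i=1, Z[1]=0)=0; Z[30]=0
i=31: outside box; Z[31]=0
i=32: outside box; Z[32]=0
i=33: outside box; Z[33]=1 grow→box=[33,34)
i=34: outside box; Z[34]=1 grow→box=[34,35)
i=35: outside box; Z[35]=0
i=36: outside box; Z[36]=0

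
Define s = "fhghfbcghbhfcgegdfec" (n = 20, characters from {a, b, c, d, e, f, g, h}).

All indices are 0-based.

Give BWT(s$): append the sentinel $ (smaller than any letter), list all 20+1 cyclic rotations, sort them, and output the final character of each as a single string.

rank  rotation               last
    0  $fhghfbcghbhfcgegdfec  c
    1  bcghbhfcgegdfec$fhghf  f
    2  bhfcgegdfec$fhghfbcgh  h
    3  c$fhghfbcghbhfcgegdfe  e
    4  cgegdfec$fhghfbcghbhf  f
    5  cghbhfcgegdfec$fhghfb  b
    6  dfec$fhghfbcghbhfcgeg  g
    7  ec$fhghfbcghbhfcgegdf  f
    8  egdfec$fhghfbcghbhfcg  g
    9  fbcghbhfcgegdfec$fhgh  h
   10  fcgegdfec$fhghfbcghbh  h
   11  fec$fhghfbcghbhfcgegd  d
   12  fhghfbcghbhfcgegdfec$  $
   13  gdfec$fhghfbcghbhfcge  e
   14  gegdfec$fhghfbcghbhfc  c
   15  ghbhfcgegdfec$fhghfbc  c
   16  ghfbcghbhfcgegdfec$fh  h
   17  hbhfcgegdfec$fhghfbcg  g
   18  hfbcghbhfcgegdfec$fhg  g
   19  hfcgegdfec$fhghfbcghb  b
   20  hghfbcghbhfcgegdfec$f  f

cfhefbgfghhd$ecchggbf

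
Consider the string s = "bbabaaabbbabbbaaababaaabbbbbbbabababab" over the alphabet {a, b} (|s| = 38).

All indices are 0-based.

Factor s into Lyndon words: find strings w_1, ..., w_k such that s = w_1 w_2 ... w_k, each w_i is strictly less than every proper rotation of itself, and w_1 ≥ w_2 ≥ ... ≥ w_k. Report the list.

["b", "b", "ab", "aaabbbabbb", "aaababaaabbbbbbbabababab"]

emit factor 1: 'b' (i=0, period=1)
emit factor 2: 'b' (i=1, period=1)
emit factor 3: 'ab' (i=2, period=2)
emit factor 4: 'aaabbbabbb' (i=4, period=10)
emit factor 5: 'aaababaaabbbbbbbabababab' (i=14, period=24)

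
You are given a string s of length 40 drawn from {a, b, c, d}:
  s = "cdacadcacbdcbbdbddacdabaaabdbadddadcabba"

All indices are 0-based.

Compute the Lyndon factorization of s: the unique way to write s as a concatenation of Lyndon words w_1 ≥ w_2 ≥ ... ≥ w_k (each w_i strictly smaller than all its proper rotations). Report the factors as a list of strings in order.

["cd", "acadcacbdcbbdbddacd", "ab", "aaabdbadddadcabb", "a"]

emit factor 1: 'cd' (i=0, period=2)
emit factor 2: 'acadcacbdcbbdbddacd' (i=2, period=19)
emit factor 3: 'ab' (i=21, period=2)
emit factor 4: 'aaabdbadddadcabb' (i=23, period=16)
emit factor 5: 'a' (i=39, period=1)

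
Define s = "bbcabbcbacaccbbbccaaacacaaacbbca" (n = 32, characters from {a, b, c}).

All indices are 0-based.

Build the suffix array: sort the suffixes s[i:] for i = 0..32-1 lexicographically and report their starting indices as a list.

sorted suffixes:
  #0 SA[0]=31  'a'
  #1 SA[1]=18  'aaacacaaacbbca'
  #2 SA[2]=24  'aaacbbca'
  #3 SA[3]=19  'aacacaaacbbca'
  #4 SA[4]=25  'aacbbca'
  #5 SA[5]=3  'abbcbacaccbbbccaaacacaaacbbca'
  #6 SA[6]=22  'acaaacbbca'
  #7 SA[7]=20  'acacaaacbbca'
  #8 SA[8]=8  'acaccbbbccaaacacaaacbbca'
  #9 SA[9]=26  'acbbca'
  #10 SA[10]=10  'accbbbccaaacacaaacbbca'
  #11 SA[11]=7  'bacaccbbbccaaacacaaacbbca'
  #12 SA[12]=13  'bbbccaaacacaaacbbca'
  #13 SA[13]=28  'bbca'
  #14 SA[14]=0  'bbcabbcbacaccbbbccaaacacaaacbbca'
  #15 SA[15]=4  'bbcbacaccbbbccaaacacaaacbbca'
  #16 SA[16]=14  'bbccaaacacaaacbbca'
  #17 SA[17]=29  'bca'
  #18 SA[18]=1  'bcabbcbacaccbbbccaaacacaaacbbca'
  #19 SA[19]=5  'bcbacaccbbbccaaacacaaacbbca'
  #20 SA[20]=15  'bccaaacacaaacbbca'
  #21 SA[21]=30  'ca'
  #22 SA[22]=17  'caaacacaaacbbca'
  #23 SA[23]=23  'caaacbbca'
  #24 SA[24]=2  'cabbcbacaccbbbccaaacacaaacbbca'
  #25 SA[25]=21  'cacaaacbbca'
  #26 SA[26]=9  'caccbbbccaaacacaaacbbca'
  #27 SA[27]=6  'cbacaccbbbccaaacacaaacbbca'
  #28 SA[28]=12  'cbbbccaaacacaaacbbca'
  #29 SA[29]=27  'cbbca'
  #30 SA[30]=16  'ccaaacacaaacbbca'
  #31 SA[31]=11  'ccbbbccaaacacaaacbbca'

[31, 18, 24, 19, 25, 3, 22, 20, 8, 26, 10, 7, 13, 28, 0, 4, 14, 29, 1, 5, 15, 30, 17, 23, 2, 21, 9, 6, 12, 27, 16, 11]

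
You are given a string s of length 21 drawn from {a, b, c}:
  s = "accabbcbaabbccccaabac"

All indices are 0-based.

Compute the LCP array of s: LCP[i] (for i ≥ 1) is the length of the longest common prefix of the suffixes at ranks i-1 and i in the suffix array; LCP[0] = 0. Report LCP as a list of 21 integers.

rank→(start, suffix):
  0 → (16, 'aabac')
  1 → (8, 'aabbccccaabac')
  2 → (17, 'abac')
  3 → (3, 'abbcbaabbccccaabac')
  4 → (9, 'abbccccaabac')
  5 → (19, 'ac')
  6 → (0, 'accabbcbaabbccccaabac')
  7 → (7, 'baabbccccaabac')
  8 → (18, 'bac')
  9 → (4, 'bbcbaabbccccaabac')
  10 → (10, 'bbccccaabac')
  11 → (5, 'bcbaabbccccaabac')
  12 → (11, 'bccccaabac')
  13 → (20, 'c')
  14 → (15, 'caabac')
  15 → (2, 'cabbcbaabbccccaabac')
  16 → (6, 'cbaabbccccaabac')
  17 → (14, 'ccaabac')
  18 → (1, 'ccabbcbaabbccccaabac')
  19 → (13, 'cccaabac')
  20 → (12, 'ccccaabac')

SA = [16, 8, 17, 3, 9, 19, 0, 7, 18, 4, 10, 5, 11, 20, 15, 2, 6, 14, 1, 13, 12]
[i] adj suffixes → lcp
  [1] 16/8 → 3 ('aab')
  [2] 8/17 → 1 ('a')
  [3] 17/3 → 2 ('ab')
  [4] 3/9 → 4 ('abbc')
  [5] 9/19 → 1 ('a')
  [6] 19/0 → 2 ('ac')
  [7] 0/7 → 0 ('')
  [8] 7/18 → 2 ('ba')
  [9] 18/4 → 1 ('b')
  [10] 4/10 → 3 ('bbc')
  [11] 10/5 → 1 ('b')
  [12] 5/11 → 2 ('bc')
  [13] 11/20 → 0 ('')
  [14] 20/15 → 1 ('c')
  [15] 15/2 → 2 ('ca')
  [16] 2/6 → 1 ('c')
  [17] 6/14 → 1 ('c')
  [18] 14/1 → 3 ('cca')
  [19] 1/13 → 2 ('cc')
  [20] 13/12 → 3 ('ccc')

[0, 3, 1, 2, 4, 1, 2, 0, 2, 1, 3, 1, 2, 0, 1, 2, 1, 1, 3, 2, 3]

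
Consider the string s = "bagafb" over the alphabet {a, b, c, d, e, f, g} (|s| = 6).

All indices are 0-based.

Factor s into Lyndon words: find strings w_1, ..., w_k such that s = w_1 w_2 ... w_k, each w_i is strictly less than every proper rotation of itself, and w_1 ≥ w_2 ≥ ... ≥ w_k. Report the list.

["b", "ag", "afb"]

emit factor 1: 'b' (i=0, period=1)
emit factor 2: 'ag' (i=1, period=2)
emit factor 3: 'afb' (i=3, period=3)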